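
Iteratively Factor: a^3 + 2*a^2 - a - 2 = (a + 2)*(a^2 - 1) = (a + 1)*(a + 2)*(a - 1)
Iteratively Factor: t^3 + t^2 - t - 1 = (t + 1)*(t^2 - 1) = (t + 1)^2*(t - 1)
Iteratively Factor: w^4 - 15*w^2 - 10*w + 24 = (w + 2)*(w^3 - 2*w^2 - 11*w + 12) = (w - 4)*(w + 2)*(w^2 + 2*w - 3) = (w - 4)*(w + 2)*(w + 3)*(w - 1)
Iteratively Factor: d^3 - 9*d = (d + 3)*(d^2 - 3*d) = d*(d + 3)*(d - 3)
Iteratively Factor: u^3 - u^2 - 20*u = (u - 5)*(u^2 + 4*u) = u*(u - 5)*(u + 4)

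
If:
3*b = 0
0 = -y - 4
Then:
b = 0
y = -4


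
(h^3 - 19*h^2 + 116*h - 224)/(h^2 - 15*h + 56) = h - 4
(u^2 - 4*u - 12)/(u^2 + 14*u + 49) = (u^2 - 4*u - 12)/(u^2 + 14*u + 49)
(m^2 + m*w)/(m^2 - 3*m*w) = (m + w)/(m - 3*w)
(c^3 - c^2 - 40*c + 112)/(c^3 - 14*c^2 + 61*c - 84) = (c^2 + 3*c - 28)/(c^2 - 10*c + 21)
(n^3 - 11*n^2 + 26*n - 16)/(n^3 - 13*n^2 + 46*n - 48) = (n - 1)/(n - 3)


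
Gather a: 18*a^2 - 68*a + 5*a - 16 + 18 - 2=18*a^2 - 63*a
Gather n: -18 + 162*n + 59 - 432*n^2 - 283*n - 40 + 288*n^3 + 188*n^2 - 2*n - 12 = 288*n^3 - 244*n^2 - 123*n - 11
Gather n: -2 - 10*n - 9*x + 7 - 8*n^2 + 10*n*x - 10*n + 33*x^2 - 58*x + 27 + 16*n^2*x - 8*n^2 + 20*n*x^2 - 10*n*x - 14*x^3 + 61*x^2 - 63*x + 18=n^2*(16*x - 16) + n*(20*x^2 - 20) - 14*x^3 + 94*x^2 - 130*x + 50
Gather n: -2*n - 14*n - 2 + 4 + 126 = 128 - 16*n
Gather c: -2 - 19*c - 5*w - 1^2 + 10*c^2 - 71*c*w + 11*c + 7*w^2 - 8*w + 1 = 10*c^2 + c*(-71*w - 8) + 7*w^2 - 13*w - 2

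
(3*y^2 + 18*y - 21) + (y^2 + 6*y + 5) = 4*y^2 + 24*y - 16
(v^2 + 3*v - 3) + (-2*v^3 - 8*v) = -2*v^3 + v^2 - 5*v - 3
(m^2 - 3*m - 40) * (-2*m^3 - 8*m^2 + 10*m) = -2*m^5 - 2*m^4 + 114*m^3 + 290*m^2 - 400*m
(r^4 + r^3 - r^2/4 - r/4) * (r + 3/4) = r^5 + 7*r^4/4 + r^3/2 - 7*r^2/16 - 3*r/16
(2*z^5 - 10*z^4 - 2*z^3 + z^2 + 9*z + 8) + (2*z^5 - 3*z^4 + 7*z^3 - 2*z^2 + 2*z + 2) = 4*z^5 - 13*z^4 + 5*z^3 - z^2 + 11*z + 10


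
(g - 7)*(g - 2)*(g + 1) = g^3 - 8*g^2 + 5*g + 14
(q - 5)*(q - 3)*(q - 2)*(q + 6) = q^4 - 4*q^3 - 29*q^2 + 156*q - 180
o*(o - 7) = o^2 - 7*o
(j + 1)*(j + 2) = j^2 + 3*j + 2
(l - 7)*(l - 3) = l^2 - 10*l + 21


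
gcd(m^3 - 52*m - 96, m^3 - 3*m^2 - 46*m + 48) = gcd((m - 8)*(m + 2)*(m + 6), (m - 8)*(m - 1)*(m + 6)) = m^2 - 2*m - 48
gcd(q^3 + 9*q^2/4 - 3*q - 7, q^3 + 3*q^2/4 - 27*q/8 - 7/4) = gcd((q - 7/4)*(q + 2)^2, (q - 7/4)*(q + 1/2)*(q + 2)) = q^2 + q/4 - 7/2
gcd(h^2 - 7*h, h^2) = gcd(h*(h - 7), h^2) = h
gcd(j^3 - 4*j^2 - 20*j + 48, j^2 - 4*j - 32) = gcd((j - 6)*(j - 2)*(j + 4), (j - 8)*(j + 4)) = j + 4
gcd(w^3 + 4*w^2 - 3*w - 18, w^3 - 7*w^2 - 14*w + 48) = w^2 + w - 6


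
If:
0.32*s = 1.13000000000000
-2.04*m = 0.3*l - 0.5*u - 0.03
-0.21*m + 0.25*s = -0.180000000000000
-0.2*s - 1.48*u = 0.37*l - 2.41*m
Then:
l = -15.09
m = 5.06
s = 3.53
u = 11.54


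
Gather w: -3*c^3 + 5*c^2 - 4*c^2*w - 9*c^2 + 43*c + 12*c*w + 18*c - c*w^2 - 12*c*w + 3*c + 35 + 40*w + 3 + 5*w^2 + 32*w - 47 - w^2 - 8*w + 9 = -3*c^3 - 4*c^2 + 64*c + w^2*(4 - c) + w*(64 - 4*c^2)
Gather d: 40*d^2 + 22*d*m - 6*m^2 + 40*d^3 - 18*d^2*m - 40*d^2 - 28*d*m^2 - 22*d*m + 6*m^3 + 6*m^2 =40*d^3 - 18*d^2*m - 28*d*m^2 + 6*m^3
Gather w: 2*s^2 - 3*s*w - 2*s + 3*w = 2*s^2 - 2*s + w*(3 - 3*s)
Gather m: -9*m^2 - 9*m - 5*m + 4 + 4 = -9*m^2 - 14*m + 8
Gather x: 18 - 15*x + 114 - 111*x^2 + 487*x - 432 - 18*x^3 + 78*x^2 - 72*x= -18*x^3 - 33*x^2 + 400*x - 300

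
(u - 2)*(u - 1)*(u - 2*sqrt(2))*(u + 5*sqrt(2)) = u^4 - 3*u^3 + 3*sqrt(2)*u^3 - 18*u^2 - 9*sqrt(2)*u^2 + 6*sqrt(2)*u + 60*u - 40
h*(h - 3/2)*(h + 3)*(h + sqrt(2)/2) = h^4 + sqrt(2)*h^3/2 + 3*h^3/2 - 9*h^2/2 + 3*sqrt(2)*h^2/4 - 9*sqrt(2)*h/4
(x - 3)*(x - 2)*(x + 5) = x^3 - 19*x + 30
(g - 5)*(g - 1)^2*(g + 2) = g^4 - 5*g^3 - 3*g^2 + 17*g - 10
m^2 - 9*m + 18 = (m - 6)*(m - 3)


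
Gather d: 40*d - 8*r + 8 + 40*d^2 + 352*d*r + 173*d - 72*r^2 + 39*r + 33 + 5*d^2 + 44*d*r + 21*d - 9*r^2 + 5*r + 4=45*d^2 + d*(396*r + 234) - 81*r^2 + 36*r + 45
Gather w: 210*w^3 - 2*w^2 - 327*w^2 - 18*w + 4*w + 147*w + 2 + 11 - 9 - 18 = 210*w^3 - 329*w^2 + 133*w - 14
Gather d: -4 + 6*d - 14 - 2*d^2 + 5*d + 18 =-2*d^2 + 11*d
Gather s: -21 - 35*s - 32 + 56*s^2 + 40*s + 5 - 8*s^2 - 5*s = 48*s^2 - 48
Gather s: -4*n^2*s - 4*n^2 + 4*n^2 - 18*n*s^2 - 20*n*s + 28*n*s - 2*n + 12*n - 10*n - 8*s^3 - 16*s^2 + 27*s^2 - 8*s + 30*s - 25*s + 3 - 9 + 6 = -8*s^3 + s^2*(11 - 18*n) + s*(-4*n^2 + 8*n - 3)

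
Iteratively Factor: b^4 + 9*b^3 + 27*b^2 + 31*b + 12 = (b + 1)*(b^3 + 8*b^2 + 19*b + 12) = (b + 1)*(b + 3)*(b^2 + 5*b + 4) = (b + 1)*(b + 3)*(b + 4)*(b + 1)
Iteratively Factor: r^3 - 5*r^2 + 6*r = (r - 3)*(r^2 - 2*r) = (r - 3)*(r - 2)*(r)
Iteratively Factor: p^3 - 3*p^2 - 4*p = (p)*(p^2 - 3*p - 4) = p*(p + 1)*(p - 4)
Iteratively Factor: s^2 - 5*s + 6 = (s - 2)*(s - 3)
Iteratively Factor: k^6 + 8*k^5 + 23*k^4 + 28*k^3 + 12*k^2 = (k)*(k^5 + 8*k^4 + 23*k^3 + 28*k^2 + 12*k) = k^2*(k^4 + 8*k^3 + 23*k^2 + 28*k + 12) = k^2*(k + 2)*(k^3 + 6*k^2 + 11*k + 6) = k^2*(k + 2)^2*(k^2 + 4*k + 3) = k^2*(k + 2)^2*(k + 3)*(k + 1)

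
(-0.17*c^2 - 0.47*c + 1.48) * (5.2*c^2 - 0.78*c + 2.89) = -0.884*c^4 - 2.3114*c^3 + 7.5713*c^2 - 2.5127*c + 4.2772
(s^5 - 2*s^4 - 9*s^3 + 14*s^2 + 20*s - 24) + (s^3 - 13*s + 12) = s^5 - 2*s^4 - 8*s^3 + 14*s^2 + 7*s - 12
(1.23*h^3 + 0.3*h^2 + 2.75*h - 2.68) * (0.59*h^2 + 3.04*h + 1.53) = 0.7257*h^5 + 3.9162*h^4 + 4.4164*h^3 + 7.2378*h^2 - 3.9397*h - 4.1004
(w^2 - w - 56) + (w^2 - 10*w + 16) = 2*w^2 - 11*w - 40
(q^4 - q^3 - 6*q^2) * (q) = q^5 - q^4 - 6*q^3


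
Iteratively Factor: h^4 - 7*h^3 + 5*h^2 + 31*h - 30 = (h - 1)*(h^3 - 6*h^2 - h + 30) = (h - 5)*(h - 1)*(h^2 - h - 6) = (h - 5)*(h - 3)*(h - 1)*(h + 2)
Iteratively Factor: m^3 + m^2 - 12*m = (m + 4)*(m^2 - 3*m) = (m - 3)*(m + 4)*(m)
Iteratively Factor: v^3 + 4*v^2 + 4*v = (v)*(v^2 + 4*v + 4) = v*(v + 2)*(v + 2)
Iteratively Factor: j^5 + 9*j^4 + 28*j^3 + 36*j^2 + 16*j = (j + 1)*(j^4 + 8*j^3 + 20*j^2 + 16*j) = (j + 1)*(j + 2)*(j^3 + 6*j^2 + 8*j) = (j + 1)*(j + 2)^2*(j^2 + 4*j) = j*(j + 1)*(j + 2)^2*(j + 4)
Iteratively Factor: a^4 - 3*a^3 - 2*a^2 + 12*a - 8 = (a - 1)*(a^3 - 2*a^2 - 4*a + 8) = (a - 1)*(a + 2)*(a^2 - 4*a + 4) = (a - 2)*(a - 1)*(a + 2)*(a - 2)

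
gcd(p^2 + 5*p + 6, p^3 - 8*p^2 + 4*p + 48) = p + 2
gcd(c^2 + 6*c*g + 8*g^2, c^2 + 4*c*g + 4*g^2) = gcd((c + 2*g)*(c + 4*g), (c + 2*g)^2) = c + 2*g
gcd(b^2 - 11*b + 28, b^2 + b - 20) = b - 4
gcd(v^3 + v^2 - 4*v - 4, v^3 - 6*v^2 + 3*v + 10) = v^2 - v - 2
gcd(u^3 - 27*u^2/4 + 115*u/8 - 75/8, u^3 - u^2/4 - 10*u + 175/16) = u^2 - 15*u/4 + 25/8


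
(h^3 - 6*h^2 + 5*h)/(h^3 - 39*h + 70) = h*(h - 1)/(h^2 + 5*h - 14)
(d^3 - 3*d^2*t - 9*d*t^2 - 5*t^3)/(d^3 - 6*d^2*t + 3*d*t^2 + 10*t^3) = (-d - t)/(-d + 2*t)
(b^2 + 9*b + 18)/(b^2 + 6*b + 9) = (b + 6)/(b + 3)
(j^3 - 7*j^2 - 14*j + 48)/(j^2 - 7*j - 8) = (j^2 + j - 6)/(j + 1)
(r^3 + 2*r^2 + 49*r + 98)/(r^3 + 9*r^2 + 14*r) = (r^2 + 49)/(r*(r + 7))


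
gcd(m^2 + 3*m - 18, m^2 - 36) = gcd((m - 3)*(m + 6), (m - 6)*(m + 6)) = m + 6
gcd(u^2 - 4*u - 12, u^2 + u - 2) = u + 2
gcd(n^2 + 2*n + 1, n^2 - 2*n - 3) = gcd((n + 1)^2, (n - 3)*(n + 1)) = n + 1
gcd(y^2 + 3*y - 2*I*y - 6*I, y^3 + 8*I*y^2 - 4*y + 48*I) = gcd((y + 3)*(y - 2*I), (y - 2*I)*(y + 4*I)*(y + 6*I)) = y - 2*I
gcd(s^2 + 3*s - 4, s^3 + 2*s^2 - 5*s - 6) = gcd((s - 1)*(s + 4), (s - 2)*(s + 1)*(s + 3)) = 1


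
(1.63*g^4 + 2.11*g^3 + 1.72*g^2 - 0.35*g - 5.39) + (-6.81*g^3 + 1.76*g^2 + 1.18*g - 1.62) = 1.63*g^4 - 4.7*g^3 + 3.48*g^2 + 0.83*g - 7.01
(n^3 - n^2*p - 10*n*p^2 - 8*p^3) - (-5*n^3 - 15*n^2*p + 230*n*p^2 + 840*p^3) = 6*n^3 + 14*n^2*p - 240*n*p^2 - 848*p^3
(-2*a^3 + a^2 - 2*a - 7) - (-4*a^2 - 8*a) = -2*a^3 + 5*a^2 + 6*a - 7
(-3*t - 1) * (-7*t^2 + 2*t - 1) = 21*t^3 + t^2 + t + 1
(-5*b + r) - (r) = -5*b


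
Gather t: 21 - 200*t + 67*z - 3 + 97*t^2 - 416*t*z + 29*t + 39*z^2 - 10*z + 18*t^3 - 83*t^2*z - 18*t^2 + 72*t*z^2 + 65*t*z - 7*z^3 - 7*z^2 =18*t^3 + t^2*(79 - 83*z) + t*(72*z^2 - 351*z - 171) - 7*z^3 + 32*z^2 + 57*z + 18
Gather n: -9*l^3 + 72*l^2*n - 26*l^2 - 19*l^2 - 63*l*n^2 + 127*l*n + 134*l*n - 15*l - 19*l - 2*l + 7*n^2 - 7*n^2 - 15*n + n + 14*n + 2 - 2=-9*l^3 - 45*l^2 - 63*l*n^2 - 36*l + n*(72*l^2 + 261*l)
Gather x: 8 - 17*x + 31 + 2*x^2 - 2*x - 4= 2*x^2 - 19*x + 35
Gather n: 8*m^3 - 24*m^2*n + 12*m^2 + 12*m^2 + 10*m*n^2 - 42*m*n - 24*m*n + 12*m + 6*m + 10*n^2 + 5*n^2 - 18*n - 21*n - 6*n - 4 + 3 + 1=8*m^3 + 24*m^2 + 18*m + n^2*(10*m + 15) + n*(-24*m^2 - 66*m - 45)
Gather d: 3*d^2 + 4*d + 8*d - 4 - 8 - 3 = 3*d^2 + 12*d - 15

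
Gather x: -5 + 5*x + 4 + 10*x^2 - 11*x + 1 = 10*x^2 - 6*x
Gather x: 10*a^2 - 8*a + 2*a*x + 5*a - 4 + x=10*a^2 - 3*a + x*(2*a + 1) - 4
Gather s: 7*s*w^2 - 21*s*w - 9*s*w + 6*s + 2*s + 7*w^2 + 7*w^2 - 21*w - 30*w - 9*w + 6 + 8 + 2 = s*(7*w^2 - 30*w + 8) + 14*w^2 - 60*w + 16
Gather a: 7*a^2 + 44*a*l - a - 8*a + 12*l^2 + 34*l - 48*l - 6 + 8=7*a^2 + a*(44*l - 9) + 12*l^2 - 14*l + 2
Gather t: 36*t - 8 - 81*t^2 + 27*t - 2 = -81*t^2 + 63*t - 10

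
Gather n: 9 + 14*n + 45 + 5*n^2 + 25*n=5*n^2 + 39*n + 54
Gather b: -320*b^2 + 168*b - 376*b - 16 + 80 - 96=-320*b^2 - 208*b - 32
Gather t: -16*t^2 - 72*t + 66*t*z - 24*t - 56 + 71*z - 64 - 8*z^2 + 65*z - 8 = -16*t^2 + t*(66*z - 96) - 8*z^2 + 136*z - 128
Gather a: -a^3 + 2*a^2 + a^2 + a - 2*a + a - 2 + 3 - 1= -a^3 + 3*a^2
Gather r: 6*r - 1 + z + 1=6*r + z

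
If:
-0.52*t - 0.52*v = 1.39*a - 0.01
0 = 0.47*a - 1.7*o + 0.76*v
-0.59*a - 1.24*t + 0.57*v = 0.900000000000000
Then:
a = 0.339073969508752 - 0.664313946922643*v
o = 0.263395555850799*v + 0.0937439798053609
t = 0.775762281197064*v - 0.887140033879164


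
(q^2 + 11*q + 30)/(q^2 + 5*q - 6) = (q + 5)/(q - 1)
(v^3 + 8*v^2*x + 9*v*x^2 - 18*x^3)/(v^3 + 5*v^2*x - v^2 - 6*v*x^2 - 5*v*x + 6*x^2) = (v + 3*x)/(v - 1)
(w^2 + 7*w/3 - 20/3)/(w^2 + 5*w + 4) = (w - 5/3)/(w + 1)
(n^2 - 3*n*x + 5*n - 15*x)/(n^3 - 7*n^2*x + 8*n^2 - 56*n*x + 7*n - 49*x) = (n^2 - 3*n*x + 5*n - 15*x)/(n^3 - 7*n^2*x + 8*n^2 - 56*n*x + 7*n - 49*x)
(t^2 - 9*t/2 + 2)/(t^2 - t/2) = (t - 4)/t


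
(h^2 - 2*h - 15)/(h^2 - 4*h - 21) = (h - 5)/(h - 7)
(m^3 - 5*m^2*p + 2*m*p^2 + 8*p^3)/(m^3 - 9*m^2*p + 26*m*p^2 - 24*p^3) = (-m - p)/(-m + 3*p)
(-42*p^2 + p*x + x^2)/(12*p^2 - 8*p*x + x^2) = (7*p + x)/(-2*p + x)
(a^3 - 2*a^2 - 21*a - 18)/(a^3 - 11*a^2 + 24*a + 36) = (a + 3)/(a - 6)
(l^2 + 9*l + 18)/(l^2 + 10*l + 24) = (l + 3)/(l + 4)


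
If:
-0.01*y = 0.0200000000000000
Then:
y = -2.00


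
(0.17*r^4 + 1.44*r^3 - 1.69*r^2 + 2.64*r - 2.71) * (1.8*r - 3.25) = 0.306*r^5 + 2.0395*r^4 - 7.722*r^3 + 10.2445*r^2 - 13.458*r + 8.8075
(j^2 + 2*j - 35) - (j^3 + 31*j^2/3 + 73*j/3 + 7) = -j^3 - 28*j^2/3 - 67*j/3 - 42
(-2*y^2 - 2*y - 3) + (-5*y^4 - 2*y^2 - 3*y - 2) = -5*y^4 - 4*y^2 - 5*y - 5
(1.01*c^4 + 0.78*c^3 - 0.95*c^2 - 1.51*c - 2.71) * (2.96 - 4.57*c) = -4.6157*c^5 - 0.575000000000001*c^4 + 6.6503*c^3 + 4.0887*c^2 + 7.9151*c - 8.0216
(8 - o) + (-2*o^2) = -2*o^2 - o + 8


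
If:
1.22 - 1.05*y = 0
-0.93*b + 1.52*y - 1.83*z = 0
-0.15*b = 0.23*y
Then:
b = -1.78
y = 1.16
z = 1.87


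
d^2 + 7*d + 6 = (d + 1)*(d + 6)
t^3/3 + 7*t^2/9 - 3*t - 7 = (t/3 + 1)*(t - 3)*(t + 7/3)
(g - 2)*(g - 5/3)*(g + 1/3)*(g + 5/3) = g^4 - 5*g^3/3 - 31*g^2/9 + 125*g/27 + 50/27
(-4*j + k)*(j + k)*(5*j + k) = -20*j^3 - 19*j^2*k + 2*j*k^2 + k^3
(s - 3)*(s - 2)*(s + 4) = s^3 - s^2 - 14*s + 24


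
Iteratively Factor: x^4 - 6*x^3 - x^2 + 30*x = (x - 5)*(x^3 - x^2 - 6*x) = (x - 5)*(x - 3)*(x^2 + 2*x) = x*(x - 5)*(x - 3)*(x + 2)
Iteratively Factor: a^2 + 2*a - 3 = (a + 3)*(a - 1)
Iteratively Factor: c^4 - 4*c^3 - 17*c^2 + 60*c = (c + 4)*(c^3 - 8*c^2 + 15*c) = (c - 3)*(c + 4)*(c^2 - 5*c) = (c - 5)*(c - 3)*(c + 4)*(c)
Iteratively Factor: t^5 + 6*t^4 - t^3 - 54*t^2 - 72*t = (t)*(t^4 + 6*t^3 - t^2 - 54*t - 72) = t*(t + 3)*(t^3 + 3*t^2 - 10*t - 24) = t*(t + 3)*(t + 4)*(t^2 - t - 6) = t*(t + 2)*(t + 3)*(t + 4)*(t - 3)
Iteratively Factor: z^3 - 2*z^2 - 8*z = (z)*(z^2 - 2*z - 8) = z*(z - 4)*(z + 2)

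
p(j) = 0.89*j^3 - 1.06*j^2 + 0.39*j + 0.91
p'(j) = 2.67*j^2 - 2.12*j + 0.39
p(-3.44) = -49.20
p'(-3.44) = 39.28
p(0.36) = 0.95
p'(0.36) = -0.03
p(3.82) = 36.54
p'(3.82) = 31.25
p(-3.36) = -46.13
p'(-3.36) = 37.66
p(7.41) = 307.71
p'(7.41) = 131.29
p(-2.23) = -15.10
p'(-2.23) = 18.40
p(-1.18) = -2.49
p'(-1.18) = 6.61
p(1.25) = 1.48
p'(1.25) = 1.91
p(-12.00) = -1694.33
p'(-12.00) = 410.31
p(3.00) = 16.57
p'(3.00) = 18.06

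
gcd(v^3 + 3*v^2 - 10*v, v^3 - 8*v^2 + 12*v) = v^2 - 2*v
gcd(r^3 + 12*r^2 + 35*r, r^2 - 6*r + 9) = 1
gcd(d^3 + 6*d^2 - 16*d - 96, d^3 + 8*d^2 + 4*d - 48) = d^2 + 10*d + 24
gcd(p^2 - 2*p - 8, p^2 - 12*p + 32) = p - 4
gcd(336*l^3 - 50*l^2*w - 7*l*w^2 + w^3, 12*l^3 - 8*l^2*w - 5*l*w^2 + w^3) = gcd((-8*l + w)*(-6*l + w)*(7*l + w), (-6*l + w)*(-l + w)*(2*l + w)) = -6*l + w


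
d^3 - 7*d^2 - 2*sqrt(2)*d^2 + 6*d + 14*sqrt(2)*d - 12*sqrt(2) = (d - 6)*(d - 1)*(d - 2*sqrt(2))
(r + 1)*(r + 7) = r^2 + 8*r + 7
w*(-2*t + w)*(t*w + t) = -2*t^2*w^2 - 2*t^2*w + t*w^3 + t*w^2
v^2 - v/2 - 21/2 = (v - 7/2)*(v + 3)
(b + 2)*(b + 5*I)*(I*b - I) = I*b^3 - 5*b^2 + I*b^2 - 5*b - 2*I*b + 10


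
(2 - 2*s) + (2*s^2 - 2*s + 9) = 2*s^2 - 4*s + 11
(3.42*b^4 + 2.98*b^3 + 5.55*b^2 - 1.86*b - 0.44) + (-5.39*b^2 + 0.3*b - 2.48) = 3.42*b^4 + 2.98*b^3 + 0.16*b^2 - 1.56*b - 2.92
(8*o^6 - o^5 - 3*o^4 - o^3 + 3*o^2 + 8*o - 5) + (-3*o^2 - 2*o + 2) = 8*o^6 - o^5 - 3*o^4 - o^3 + 6*o - 3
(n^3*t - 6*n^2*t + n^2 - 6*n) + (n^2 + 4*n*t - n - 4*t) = n^3*t - 6*n^2*t + 2*n^2 + 4*n*t - 7*n - 4*t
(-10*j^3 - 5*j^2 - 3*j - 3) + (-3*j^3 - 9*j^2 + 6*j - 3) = -13*j^3 - 14*j^2 + 3*j - 6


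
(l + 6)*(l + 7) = l^2 + 13*l + 42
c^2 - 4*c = c*(c - 4)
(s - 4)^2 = s^2 - 8*s + 16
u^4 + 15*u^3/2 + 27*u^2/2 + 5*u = u*(u + 1/2)*(u + 2)*(u + 5)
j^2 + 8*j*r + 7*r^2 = (j + r)*(j + 7*r)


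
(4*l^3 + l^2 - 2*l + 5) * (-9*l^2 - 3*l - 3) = -36*l^5 - 21*l^4 + 3*l^3 - 42*l^2 - 9*l - 15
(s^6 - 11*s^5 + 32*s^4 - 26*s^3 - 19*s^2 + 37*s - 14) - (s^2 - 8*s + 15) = s^6 - 11*s^5 + 32*s^4 - 26*s^3 - 20*s^2 + 45*s - 29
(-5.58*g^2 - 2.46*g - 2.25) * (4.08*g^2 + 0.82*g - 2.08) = -22.7664*g^4 - 14.6124*g^3 + 0.409200000000002*g^2 + 3.2718*g + 4.68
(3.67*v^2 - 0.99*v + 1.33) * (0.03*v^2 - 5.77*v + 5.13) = 0.1101*v^4 - 21.2056*v^3 + 24.5793*v^2 - 12.7528*v + 6.8229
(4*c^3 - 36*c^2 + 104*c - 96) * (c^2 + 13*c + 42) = 4*c^5 + 16*c^4 - 196*c^3 - 256*c^2 + 3120*c - 4032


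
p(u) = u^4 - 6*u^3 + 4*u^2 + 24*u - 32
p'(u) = 4*u^3 - 18*u^2 + 8*u + 24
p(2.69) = -2.93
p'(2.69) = -6.87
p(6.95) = 646.93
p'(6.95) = 552.96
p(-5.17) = 1494.40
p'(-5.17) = -1051.23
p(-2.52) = 69.27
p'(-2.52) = -174.48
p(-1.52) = -32.83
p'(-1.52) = -43.79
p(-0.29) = -38.47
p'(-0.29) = 20.07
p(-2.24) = 26.92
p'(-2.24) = -129.19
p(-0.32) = -39.06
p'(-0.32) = 19.47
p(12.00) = 11200.00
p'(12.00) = 4440.00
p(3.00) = -5.00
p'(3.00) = -6.00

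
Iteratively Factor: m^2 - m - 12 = (m + 3)*(m - 4)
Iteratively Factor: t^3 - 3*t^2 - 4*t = (t)*(t^2 - 3*t - 4) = t*(t + 1)*(t - 4)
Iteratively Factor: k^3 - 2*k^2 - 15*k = (k + 3)*(k^2 - 5*k) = k*(k + 3)*(k - 5)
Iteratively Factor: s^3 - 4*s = (s + 2)*(s^2 - 2*s) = s*(s + 2)*(s - 2)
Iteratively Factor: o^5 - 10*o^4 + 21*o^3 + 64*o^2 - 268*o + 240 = (o - 2)*(o^4 - 8*o^3 + 5*o^2 + 74*o - 120) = (o - 2)*(o + 3)*(o^3 - 11*o^2 + 38*o - 40) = (o - 2)^2*(o + 3)*(o^2 - 9*o + 20) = (o - 4)*(o - 2)^2*(o + 3)*(o - 5)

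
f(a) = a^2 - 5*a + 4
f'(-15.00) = -35.00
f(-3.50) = 33.75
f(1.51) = -1.27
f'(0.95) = -3.10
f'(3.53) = 2.06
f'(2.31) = -0.38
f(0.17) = 3.18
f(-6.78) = 83.87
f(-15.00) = 304.00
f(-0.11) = 4.56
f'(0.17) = -4.66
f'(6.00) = 7.00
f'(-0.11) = -5.22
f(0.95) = 0.15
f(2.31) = -2.21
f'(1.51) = -1.98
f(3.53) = -1.19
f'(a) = 2*a - 5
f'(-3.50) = -12.00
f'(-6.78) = -18.56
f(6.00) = 10.00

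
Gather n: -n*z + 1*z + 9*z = -n*z + 10*z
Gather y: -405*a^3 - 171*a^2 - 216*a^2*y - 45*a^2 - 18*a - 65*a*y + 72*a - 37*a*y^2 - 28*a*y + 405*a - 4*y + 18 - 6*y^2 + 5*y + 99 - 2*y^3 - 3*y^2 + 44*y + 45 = -405*a^3 - 216*a^2 + 459*a - 2*y^3 + y^2*(-37*a - 9) + y*(-216*a^2 - 93*a + 45) + 162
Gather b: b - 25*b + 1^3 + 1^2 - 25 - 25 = -24*b - 48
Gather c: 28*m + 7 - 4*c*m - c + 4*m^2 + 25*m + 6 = c*(-4*m - 1) + 4*m^2 + 53*m + 13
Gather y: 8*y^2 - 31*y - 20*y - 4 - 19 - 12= 8*y^2 - 51*y - 35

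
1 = 1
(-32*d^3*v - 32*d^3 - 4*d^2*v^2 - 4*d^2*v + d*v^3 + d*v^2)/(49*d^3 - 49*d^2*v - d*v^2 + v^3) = d*(-32*d^2*v - 32*d^2 - 4*d*v^2 - 4*d*v + v^3 + v^2)/(49*d^3 - 49*d^2*v - d*v^2 + v^3)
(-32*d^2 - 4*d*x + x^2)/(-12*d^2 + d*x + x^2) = (-8*d + x)/(-3*d + x)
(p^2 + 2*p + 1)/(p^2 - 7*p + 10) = (p^2 + 2*p + 1)/(p^2 - 7*p + 10)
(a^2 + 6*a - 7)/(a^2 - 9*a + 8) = (a + 7)/(a - 8)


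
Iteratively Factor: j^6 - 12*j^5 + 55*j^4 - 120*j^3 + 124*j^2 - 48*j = (j - 2)*(j^5 - 10*j^4 + 35*j^3 - 50*j^2 + 24*j) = (j - 2)*(j - 1)*(j^4 - 9*j^3 + 26*j^2 - 24*j) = (j - 2)^2*(j - 1)*(j^3 - 7*j^2 + 12*j) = j*(j - 2)^2*(j - 1)*(j^2 - 7*j + 12) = j*(j - 4)*(j - 2)^2*(j - 1)*(j - 3)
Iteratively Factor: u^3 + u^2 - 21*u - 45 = (u + 3)*(u^2 - 2*u - 15) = (u - 5)*(u + 3)*(u + 3)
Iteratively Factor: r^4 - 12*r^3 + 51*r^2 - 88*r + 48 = (r - 1)*(r^3 - 11*r^2 + 40*r - 48) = (r - 3)*(r - 1)*(r^2 - 8*r + 16) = (r - 4)*(r - 3)*(r - 1)*(r - 4)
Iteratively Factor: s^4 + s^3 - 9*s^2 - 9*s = (s - 3)*(s^3 + 4*s^2 + 3*s) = (s - 3)*(s + 1)*(s^2 + 3*s) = s*(s - 3)*(s + 1)*(s + 3)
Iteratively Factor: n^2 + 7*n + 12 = (n + 4)*(n + 3)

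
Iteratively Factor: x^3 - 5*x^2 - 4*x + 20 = (x - 5)*(x^2 - 4) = (x - 5)*(x - 2)*(x + 2)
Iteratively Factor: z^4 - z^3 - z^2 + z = (z + 1)*(z^3 - 2*z^2 + z) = (z - 1)*(z + 1)*(z^2 - z) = z*(z - 1)*(z + 1)*(z - 1)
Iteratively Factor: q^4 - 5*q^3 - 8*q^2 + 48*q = (q)*(q^3 - 5*q^2 - 8*q + 48) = q*(q - 4)*(q^2 - q - 12) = q*(q - 4)^2*(q + 3)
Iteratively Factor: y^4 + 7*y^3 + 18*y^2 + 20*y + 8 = (y + 2)*(y^3 + 5*y^2 + 8*y + 4) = (y + 2)^2*(y^2 + 3*y + 2) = (y + 1)*(y + 2)^2*(y + 2)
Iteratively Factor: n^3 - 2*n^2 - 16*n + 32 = (n - 4)*(n^2 + 2*n - 8) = (n - 4)*(n - 2)*(n + 4)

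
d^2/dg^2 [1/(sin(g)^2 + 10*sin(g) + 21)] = 2*(-2*sin(g)^4 - 15*sin(g)^3 - 5*sin(g)^2 + 135*sin(g) + 79)/(sin(g)^2 + 10*sin(g) + 21)^3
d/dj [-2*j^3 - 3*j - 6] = -6*j^2 - 3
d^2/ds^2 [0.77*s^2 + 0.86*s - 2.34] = 1.54000000000000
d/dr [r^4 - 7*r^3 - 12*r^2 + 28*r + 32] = 4*r^3 - 21*r^2 - 24*r + 28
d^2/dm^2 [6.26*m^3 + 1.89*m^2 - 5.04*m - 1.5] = 37.56*m + 3.78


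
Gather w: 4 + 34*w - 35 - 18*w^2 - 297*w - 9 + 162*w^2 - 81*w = 144*w^2 - 344*w - 40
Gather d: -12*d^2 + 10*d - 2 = -12*d^2 + 10*d - 2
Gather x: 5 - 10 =-5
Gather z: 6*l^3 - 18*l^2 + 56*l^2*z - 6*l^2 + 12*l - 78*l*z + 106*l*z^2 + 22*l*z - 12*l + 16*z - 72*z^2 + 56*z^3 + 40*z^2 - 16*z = 6*l^3 - 24*l^2 + 56*z^3 + z^2*(106*l - 32) + z*(56*l^2 - 56*l)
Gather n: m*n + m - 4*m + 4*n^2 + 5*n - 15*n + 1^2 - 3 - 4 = -3*m + 4*n^2 + n*(m - 10) - 6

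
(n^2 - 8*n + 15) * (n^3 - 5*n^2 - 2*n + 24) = n^5 - 13*n^4 + 53*n^3 - 35*n^2 - 222*n + 360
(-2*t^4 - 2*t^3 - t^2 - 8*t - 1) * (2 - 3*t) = 6*t^5 + 2*t^4 - t^3 + 22*t^2 - 13*t - 2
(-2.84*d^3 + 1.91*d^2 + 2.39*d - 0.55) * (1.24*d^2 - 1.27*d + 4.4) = -3.5216*d^5 + 5.9752*d^4 - 11.9581*d^3 + 4.6867*d^2 + 11.2145*d - 2.42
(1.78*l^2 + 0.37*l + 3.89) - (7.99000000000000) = 1.78*l^2 + 0.37*l - 4.1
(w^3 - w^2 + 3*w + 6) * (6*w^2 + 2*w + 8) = 6*w^5 - 4*w^4 + 24*w^3 + 34*w^2 + 36*w + 48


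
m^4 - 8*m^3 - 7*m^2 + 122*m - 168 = (m - 7)*(m - 3)*(m - 2)*(m + 4)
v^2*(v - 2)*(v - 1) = v^4 - 3*v^3 + 2*v^2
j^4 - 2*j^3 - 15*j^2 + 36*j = j*(j - 3)^2*(j + 4)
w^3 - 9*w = w*(w - 3)*(w + 3)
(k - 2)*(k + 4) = k^2 + 2*k - 8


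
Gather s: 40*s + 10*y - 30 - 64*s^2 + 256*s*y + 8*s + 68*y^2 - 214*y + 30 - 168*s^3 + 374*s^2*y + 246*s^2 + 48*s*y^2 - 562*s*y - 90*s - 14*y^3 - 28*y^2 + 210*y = -168*s^3 + s^2*(374*y + 182) + s*(48*y^2 - 306*y - 42) - 14*y^3 + 40*y^2 + 6*y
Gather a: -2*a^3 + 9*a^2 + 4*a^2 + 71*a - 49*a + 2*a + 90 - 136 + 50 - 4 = -2*a^3 + 13*a^2 + 24*a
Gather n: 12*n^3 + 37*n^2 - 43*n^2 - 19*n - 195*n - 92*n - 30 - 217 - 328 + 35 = 12*n^3 - 6*n^2 - 306*n - 540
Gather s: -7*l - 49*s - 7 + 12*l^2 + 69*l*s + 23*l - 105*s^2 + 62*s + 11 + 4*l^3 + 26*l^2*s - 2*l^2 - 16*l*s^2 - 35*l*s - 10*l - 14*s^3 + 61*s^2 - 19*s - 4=4*l^3 + 10*l^2 + 6*l - 14*s^3 + s^2*(-16*l - 44) + s*(26*l^2 + 34*l - 6)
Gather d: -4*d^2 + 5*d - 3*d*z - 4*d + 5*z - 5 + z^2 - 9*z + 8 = -4*d^2 + d*(1 - 3*z) + z^2 - 4*z + 3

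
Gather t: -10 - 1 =-11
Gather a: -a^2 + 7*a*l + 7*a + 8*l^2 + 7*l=-a^2 + a*(7*l + 7) + 8*l^2 + 7*l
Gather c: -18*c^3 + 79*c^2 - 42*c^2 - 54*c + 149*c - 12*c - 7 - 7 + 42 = -18*c^3 + 37*c^2 + 83*c + 28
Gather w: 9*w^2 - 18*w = 9*w^2 - 18*w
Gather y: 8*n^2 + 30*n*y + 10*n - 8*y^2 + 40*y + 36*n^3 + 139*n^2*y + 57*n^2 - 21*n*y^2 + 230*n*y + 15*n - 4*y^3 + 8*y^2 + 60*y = 36*n^3 + 65*n^2 - 21*n*y^2 + 25*n - 4*y^3 + y*(139*n^2 + 260*n + 100)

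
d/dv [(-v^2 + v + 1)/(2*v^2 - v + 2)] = (-v^2 - 8*v + 3)/(4*v^4 - 4*v^3 + 9*v^2 - 4*v + 4)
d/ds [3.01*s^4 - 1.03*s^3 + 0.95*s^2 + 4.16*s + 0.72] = 12.04*s^3 - 3.09*s^2 + 1.9*s + 4.16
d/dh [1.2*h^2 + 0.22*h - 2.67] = 2.4*h + 0.22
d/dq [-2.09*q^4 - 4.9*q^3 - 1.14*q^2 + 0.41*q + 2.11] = -8.36*q^3 - 14.7*q^2 - 2.28*q + 0.41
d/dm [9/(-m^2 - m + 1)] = 9*(2*m + 1)/(m^2 + m - 1)^2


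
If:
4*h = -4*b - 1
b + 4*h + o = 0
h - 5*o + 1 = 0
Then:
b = -17/64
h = 1/64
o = 13/64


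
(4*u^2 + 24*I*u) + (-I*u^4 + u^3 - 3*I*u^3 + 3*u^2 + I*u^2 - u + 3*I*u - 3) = -I*u^4 + u^3 - 3*I*u^3 + 7*u^2 + I*u^2 - u + 27*I*u - 3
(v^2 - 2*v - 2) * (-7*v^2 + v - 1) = -7*v^4 + 15*v^3 + 11*v^2 + 2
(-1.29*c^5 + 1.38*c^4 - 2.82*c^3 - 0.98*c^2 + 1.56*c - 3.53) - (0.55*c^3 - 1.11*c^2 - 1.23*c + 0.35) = -1.29*c^5 + 1.38*c^4 - 3.37*c^3 + 0.13*c^2 + 2.79*c - 3.88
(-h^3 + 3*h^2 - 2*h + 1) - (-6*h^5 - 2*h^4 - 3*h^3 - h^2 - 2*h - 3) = 6*h^5 + 2*h^4 + 2*h^3 + 4*h^2 + 4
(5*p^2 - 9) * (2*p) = 10*p^3 - 18*p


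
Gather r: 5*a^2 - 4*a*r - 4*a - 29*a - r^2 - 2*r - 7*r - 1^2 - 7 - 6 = 5*a^2 - 33*a - r^2 + r*(-4*a - 9) - 14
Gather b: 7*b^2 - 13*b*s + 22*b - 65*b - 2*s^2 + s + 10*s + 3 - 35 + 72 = 7*b^2 + b*(-13*s - 43) - 2*s^2 + 11*s + 40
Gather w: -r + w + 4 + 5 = -r + w + 9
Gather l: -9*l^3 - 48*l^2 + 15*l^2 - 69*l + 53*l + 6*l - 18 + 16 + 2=-9*l^3 - 33*l^2 - 10*l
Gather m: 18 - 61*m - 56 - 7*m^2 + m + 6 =-7*m^2 - 60*m - 32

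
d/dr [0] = 0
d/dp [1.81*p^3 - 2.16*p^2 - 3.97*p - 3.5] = 5.43*p^2 - 4.32*p - 3.97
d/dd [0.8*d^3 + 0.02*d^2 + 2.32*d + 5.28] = 2.4*d^2 + 0.04*d + 2.32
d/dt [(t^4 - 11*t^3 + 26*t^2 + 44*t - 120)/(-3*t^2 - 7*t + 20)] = 2*(-3*t^5 + 6*t^4 + 117*t^3 - 355*t^2 + 160*t + 20)/(9*t^4 + 42*t^3 - 71*t^2 - 280*t + 400)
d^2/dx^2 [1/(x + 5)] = 2/(x + 5)^3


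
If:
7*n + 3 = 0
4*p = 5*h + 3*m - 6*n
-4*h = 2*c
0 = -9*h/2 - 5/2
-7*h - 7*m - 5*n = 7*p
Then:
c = 10/9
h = -5/9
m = 179/343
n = -3/7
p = 1049/3087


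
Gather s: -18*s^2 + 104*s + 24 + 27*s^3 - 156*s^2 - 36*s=27*s^3 - 174*s^2 + 68*s + 24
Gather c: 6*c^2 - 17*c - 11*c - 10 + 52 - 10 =6*c^2 - 28*c + 32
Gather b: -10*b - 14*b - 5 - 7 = -24*b - 12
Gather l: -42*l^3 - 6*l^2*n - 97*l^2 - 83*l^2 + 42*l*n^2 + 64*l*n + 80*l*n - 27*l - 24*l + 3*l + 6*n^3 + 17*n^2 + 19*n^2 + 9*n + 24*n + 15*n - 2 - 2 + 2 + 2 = -42*l^3 + l^2*(-6*n - 180) + l*(42*n^2 + 144*n - 48) + 6*n^3 + 36*n^2 + 48*n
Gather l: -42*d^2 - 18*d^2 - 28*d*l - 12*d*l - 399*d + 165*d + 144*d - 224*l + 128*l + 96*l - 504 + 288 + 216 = -60*d^2 - 40*d*l - 90*d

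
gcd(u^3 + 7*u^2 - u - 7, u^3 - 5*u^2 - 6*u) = u + 1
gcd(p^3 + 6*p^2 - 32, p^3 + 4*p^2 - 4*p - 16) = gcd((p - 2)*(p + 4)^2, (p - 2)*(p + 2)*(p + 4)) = p^2 + 2*p - 8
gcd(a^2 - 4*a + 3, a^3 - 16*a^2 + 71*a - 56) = a - 1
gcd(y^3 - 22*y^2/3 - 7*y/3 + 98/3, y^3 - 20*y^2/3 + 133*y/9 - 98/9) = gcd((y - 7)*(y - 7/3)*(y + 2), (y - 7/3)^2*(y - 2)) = y - 7/3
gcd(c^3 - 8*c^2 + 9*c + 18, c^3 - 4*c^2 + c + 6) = c^2 - 2*c - 3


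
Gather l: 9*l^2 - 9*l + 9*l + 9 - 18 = 9*l^2 - 9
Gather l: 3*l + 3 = 3*l + 3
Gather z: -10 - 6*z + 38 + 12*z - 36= 6*z - 8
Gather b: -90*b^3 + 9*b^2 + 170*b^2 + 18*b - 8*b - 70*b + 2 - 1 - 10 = -90*b^3 + 179*b^2 - 60*b - 9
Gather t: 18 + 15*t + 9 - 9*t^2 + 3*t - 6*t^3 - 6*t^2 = -6*t^3 - 15*t^2 + 18*t + 27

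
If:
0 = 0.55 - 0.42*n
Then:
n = 1.31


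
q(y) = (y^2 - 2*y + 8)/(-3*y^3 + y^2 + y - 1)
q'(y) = (2*y - 2)/(-3*y^3 + y^2 + y - 1) + (y^2 - 2*y + 8)*(9*y^2 - 2*y - 1)/(-3*y^3 + y^2 + y - 1)^2 = (2*(1 - y)*(3*y^3 - y^2 - y + 1) - (-9*y^2 + 2*y + 1)*(y^2 - 2*y + 8))/(3*y^3 - y^2 - y + 1)^2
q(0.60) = -10.41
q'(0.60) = 16.89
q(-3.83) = 0.17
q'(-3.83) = 0.08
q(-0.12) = -7.50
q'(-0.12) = -2.26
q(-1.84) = 0.78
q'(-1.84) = 1.05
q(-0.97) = 6.37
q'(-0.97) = 32.75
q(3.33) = -0.13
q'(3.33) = 0.07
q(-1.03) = 4.82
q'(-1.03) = 20.37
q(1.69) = -0.68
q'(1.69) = 1.21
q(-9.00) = 0.05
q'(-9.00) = 0.01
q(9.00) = -0.03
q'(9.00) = 0.00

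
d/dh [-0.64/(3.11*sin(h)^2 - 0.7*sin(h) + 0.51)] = (3.9808*sin(h) - 0.448)*cos(h)/(3.11*sin(h)^2 - 0.7*sin(h) + 0.51)^2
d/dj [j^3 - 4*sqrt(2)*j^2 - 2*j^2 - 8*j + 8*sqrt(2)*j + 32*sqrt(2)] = 3*j^2 - 8*sqrt(2)*j - 4*j - 8 + 8*sqrt(2)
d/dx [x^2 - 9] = 2*x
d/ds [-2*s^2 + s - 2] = 1 - 4*s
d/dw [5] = 0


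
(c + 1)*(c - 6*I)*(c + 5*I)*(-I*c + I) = -I*c^4 - c^3 - 29*I*c^2 + c + 30*I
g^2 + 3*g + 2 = (g + 1)*(g + 2)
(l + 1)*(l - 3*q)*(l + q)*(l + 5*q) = l^4 + 3*l^3*q + l^3 - 13*l^2*q^2 + 3*l^2*q - 15*l*q^3 - 13*l*q^2 - 15*q^3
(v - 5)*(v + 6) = v^2 + v - 30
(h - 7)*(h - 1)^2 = h^3 - 9*h^2 + 15*h - 7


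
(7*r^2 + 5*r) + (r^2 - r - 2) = 8*r^2 + 4*r - 2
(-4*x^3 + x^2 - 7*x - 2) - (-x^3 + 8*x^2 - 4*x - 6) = -3*x^3 - 7*x^2 - 3*x + 4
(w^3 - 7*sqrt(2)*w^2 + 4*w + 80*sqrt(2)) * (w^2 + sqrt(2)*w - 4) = w^5 - 6*sqrt(2)*w^4 - 14*w^3 + 112*sqrt(2)*w^2 + 144*w - 320*sqrt(2)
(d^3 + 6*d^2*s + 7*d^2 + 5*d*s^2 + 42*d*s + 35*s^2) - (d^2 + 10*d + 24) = d^3 + 6*d^2*s + 6*d^2 + 5*d*s^2 + 42*d*s - 10*d + 35*s^2 - 24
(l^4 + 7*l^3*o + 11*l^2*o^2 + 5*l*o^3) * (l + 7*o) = l^5 + 14*l^4*o + 60*l^3*o^2 + 82*l^2*o^3 + 35*l*o^4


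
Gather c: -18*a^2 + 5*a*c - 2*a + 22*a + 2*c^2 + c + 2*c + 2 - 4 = -18*a^2 + 20*a + 2*c^2 + c*(5*a + 3) - 2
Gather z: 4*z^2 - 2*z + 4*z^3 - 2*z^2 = 4*z^3 + 2*z^2 - 2*z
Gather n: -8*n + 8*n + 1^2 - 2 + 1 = 0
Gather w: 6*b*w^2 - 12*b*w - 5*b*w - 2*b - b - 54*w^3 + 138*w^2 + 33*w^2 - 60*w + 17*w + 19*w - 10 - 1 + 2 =-3*b - 54*w^3 + w^2*(6*b + 171) + w*(-17*b - 24) - 9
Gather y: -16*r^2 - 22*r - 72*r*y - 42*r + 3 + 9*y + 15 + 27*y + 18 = -16*r^2 - 64*r + y*(36 - 72*r) + 36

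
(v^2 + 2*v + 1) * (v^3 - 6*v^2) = v^5 - 4*v^4 - 11*v^3 - 6*v^2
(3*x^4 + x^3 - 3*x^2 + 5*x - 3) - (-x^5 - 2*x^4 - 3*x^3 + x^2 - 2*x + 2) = x^5 + 5*x^4 + 4*x^3 - 4*x^2 + 7*x - 5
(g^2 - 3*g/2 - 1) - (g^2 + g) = -5*g/2 - 1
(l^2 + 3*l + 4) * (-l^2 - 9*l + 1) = -l^4 - 12*l^3 - 30*l^2 - 33*l + 4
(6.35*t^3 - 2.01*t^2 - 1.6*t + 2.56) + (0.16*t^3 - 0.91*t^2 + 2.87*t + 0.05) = 6.51*t^3 - 2.92*t^2 + 1.27*t + 2.61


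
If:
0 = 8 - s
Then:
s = 8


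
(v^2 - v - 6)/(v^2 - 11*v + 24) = (v + 2)/(v - 8)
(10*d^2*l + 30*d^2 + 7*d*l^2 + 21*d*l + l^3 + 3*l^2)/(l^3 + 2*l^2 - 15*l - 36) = (10*d^2 + 7*d*l + l^2)/(l^2 - l - 12)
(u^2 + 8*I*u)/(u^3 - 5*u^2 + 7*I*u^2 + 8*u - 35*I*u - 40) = u/(u^2 - u*(5 + I) + 5*I)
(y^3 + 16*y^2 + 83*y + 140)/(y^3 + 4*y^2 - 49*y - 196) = (y + 5)/(y - 7)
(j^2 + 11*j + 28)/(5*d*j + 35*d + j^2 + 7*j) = (j + 4)/(5*d + j)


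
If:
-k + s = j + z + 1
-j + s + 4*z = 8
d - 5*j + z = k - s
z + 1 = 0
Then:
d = 4*s - 47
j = s - 12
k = 12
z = -1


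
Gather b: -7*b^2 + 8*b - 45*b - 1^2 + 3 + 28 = -7*b^2 - 37*b + 30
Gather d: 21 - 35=-14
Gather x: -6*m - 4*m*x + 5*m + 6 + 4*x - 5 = -m + x*(4 - 4*m) + 1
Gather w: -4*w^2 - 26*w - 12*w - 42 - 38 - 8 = -4*w^2 - 38*w - 88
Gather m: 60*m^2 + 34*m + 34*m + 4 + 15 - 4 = 60*m^2 + 68*m + 15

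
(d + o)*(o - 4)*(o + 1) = d*o^2 - 3*d*o - 4*d + o^3 - 3*o^2 - 4*o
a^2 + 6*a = a*(a + 6)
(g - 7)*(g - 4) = g^2 - 11*g + 28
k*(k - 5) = k^2 - 5*k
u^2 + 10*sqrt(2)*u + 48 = (u + 4*sqrt(2))*(u + 6*sqrt(2))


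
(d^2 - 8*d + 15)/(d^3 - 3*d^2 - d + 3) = (d - 5)/(d^2 - 1)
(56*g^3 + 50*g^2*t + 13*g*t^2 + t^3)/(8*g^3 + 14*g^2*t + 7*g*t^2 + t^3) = (7*g + t)/(g + t)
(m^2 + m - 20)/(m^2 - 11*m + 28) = (m + 5)/(m - 7)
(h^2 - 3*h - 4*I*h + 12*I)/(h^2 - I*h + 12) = (h - 3)/(h + 3*I)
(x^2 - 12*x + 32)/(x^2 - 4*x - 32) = (x - 4)/(x + 4)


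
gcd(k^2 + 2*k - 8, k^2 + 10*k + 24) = k + 4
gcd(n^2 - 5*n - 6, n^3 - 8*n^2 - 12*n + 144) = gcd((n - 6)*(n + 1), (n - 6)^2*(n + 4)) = n - 6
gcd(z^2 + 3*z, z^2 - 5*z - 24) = z + 3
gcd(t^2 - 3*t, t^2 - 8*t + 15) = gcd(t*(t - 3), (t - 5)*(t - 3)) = t - 3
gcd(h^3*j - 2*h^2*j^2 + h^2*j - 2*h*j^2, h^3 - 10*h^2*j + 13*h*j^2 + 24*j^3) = 1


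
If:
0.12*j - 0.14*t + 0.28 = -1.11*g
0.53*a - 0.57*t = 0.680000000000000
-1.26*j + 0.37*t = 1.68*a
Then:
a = 1.07547169811321*t + 1.28301886792453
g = 0.249403041855872*t - 0.0673125956144824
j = -1.14031147050015*t - 1.71069182389937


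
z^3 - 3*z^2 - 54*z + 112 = (z - 8)*(z - 2)*(z + 7)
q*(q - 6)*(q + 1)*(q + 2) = q^4 - 3*q^3 - 16*q^2 - 12*q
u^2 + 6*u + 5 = (u + 1)*(u + 5)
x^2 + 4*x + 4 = (x + 2)^2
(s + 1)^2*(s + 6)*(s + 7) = s^4 + 15*s^3 + 69*s^2 + 97*s + 42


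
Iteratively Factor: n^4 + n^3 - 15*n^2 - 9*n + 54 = (n + 3)*(n^3 - 2*n^2 - 9*n + 18) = (n - 2)*(n + 3)*(n^2 - 9) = (n - 3)*(n - 2)*(n + 3)*(n + 3)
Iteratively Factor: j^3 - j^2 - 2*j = (j)*(j^2 - j - 2) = j*(j - 2)*(j + 1)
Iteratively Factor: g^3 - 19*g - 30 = (g - 5)*(g^2 + 5*g + 6) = (g - 5)*(g + 3)*(g + 2)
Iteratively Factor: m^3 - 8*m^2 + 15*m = (m - 5)*(m^2 - 3*m) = (m - 5)*(m - 3)*(m)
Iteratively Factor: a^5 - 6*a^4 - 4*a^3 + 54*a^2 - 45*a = (a)*(a^4 - 6*a^3 - 4*a^2 + 54*a - 45) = a*(a + 3)*(a^3 - 9*a^2 + 23*a - 15) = a*(a - 5)*(a + 3)*(a^2 - 4*a + 3) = a*(a - 5)*(a - 3)*(a + 3)*(a - 1)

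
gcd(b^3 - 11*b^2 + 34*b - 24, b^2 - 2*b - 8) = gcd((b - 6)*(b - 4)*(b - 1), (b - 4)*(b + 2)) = b - 4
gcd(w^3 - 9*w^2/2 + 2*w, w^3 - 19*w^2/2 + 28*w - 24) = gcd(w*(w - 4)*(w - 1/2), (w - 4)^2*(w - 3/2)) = w - 4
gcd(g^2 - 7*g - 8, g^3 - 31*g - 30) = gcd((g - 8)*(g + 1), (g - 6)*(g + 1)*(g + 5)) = g + 1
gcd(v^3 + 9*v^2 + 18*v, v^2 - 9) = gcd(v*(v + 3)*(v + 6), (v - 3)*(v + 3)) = v + 3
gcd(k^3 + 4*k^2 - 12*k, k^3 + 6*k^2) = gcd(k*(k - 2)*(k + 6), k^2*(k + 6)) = k^2 + 6*k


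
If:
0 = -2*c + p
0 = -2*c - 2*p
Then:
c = 0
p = 0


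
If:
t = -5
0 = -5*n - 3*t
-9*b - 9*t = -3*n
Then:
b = 6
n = 3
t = -5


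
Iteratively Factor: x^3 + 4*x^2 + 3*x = (x + 1)*(x^2 + 3*x) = (x + 1)*(x + 3)*(x)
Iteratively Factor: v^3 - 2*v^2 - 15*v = (v + 3)*(v^2 - 5*v) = (v - 5)*(v + 3)*(v)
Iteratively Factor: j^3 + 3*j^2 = (j)*(j^2 + 3*j) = j^2*(j + 3)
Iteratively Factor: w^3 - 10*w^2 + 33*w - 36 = (w - 4)*(w^2 - 6*w + 9) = (w - 4)*(w - 3)*(w - 3)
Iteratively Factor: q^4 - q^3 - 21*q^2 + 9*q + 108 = (q - 3)*(q^3 + 2*q^2 - 15*q - 36) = (q - 4)*(q - 3)*(q^2 + 6*q + 9) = (q - 4)*(q - 3)*(q + 3)*(q + 3)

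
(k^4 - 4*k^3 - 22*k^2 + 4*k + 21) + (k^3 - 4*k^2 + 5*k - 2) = k^4 - 3*k^3 - 26*k^2 + 9*k + 19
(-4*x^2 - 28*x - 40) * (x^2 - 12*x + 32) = -4*x^4 + 20*x^3 + 168*x^2 - 416*x - 1280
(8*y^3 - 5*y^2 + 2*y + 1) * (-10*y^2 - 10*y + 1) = -80*y^5 - 30*y^4 + 38*y^3 - 35*y^2 - 8*y + 1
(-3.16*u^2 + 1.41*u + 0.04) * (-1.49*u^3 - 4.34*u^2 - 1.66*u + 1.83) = 4.7084*u^5 + 11.6135*u^4 - 0.9334*u^3 - 8.297*u^2 + 2.5139*u + 0.0732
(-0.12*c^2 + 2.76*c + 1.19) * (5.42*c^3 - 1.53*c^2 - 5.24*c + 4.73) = -0.6504*c^5 + 15.1428*c^4 + 2.8558*c^3 - 16.8507*c^2 + 6.8192*c + 5.6287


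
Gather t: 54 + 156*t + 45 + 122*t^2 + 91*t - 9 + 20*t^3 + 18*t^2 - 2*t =20*t^3 + 140*t^2 + 245*t + 90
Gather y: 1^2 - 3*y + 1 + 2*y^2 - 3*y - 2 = 2*y^2 - 6*y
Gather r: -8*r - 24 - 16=-8*r - 40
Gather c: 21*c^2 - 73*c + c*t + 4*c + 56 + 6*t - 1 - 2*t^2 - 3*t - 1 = 21*c^2 + c*(t - 69) - 2*t^2 + 3*t + 54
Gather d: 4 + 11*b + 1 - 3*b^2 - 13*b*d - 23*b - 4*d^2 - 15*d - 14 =-3*b^2 - 12*b - 4*d^2 + d*(-13*b - 15) - 9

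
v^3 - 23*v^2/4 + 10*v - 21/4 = (v - 3)*(v - 7/4)*(v - 1)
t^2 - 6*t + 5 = (t - 5)*(t - 1)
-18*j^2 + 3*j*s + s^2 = (-3*j + s)*(6*j + s)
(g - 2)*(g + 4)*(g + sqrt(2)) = g^3 + sqrt(2)*g^2 + 2*g^2 - 8*g + 2*sqrt(2)*g - 8*sqrt(2)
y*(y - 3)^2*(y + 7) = y^4 + y^3 - 33*y^2 + 63*y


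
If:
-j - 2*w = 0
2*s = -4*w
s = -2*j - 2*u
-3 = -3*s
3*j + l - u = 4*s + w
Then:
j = 1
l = -1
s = 1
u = -3/2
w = -1/2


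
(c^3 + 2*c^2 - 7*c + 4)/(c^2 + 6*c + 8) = (c^2 - 2*c + 1)/(c + 2)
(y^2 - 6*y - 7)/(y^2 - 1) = (y - 7)/(y - 1)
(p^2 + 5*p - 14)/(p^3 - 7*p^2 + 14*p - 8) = (p + 7)/(p^2 - 5*p + 4)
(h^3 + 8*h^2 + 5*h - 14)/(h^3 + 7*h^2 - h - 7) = (h + 2)/(h + 1)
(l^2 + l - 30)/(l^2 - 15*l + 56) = (l^2 + l - 30)/(l^2 - 15*l + 56)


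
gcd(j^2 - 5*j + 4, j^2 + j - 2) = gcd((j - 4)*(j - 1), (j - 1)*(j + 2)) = j - 1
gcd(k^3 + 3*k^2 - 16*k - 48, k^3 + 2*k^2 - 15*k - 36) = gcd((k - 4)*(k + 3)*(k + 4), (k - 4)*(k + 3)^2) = k^2 - k - 12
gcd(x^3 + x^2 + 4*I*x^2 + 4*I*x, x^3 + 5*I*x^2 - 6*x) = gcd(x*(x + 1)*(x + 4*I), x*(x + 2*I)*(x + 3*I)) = x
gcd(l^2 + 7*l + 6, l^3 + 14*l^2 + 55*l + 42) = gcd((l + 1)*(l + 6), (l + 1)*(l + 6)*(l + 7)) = l^2 + 7*l + 6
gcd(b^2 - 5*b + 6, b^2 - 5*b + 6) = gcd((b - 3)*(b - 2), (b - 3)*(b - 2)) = b^2 - 5*b + 6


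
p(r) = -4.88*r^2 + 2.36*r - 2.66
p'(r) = 2.36 - 9.76*r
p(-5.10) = -141.62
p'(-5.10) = 52.14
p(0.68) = -3.31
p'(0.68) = -4.28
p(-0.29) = -3.75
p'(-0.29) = 5.19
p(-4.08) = -93.52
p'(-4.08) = 42.18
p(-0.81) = -7.77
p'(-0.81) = 10.27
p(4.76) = -102.00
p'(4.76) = -44.10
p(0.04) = -2.57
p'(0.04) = 1.97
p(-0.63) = -6.08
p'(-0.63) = 8.51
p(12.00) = -677.06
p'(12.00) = -114.76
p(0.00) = -2.66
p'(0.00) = 2.36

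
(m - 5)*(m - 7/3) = m^2 - 22*m/3 + 35/3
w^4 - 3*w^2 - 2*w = w*(w - 2)*(w + 1)^2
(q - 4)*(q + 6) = q^2 + 2*q - 24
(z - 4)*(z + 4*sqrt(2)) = z^2 - 4*z + 4*sqrt(2)*z - 16*sqrt(2)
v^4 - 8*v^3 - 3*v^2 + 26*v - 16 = (v - 8)*(v - 1)^2*(v + 2)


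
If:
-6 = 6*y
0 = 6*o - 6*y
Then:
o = -1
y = -1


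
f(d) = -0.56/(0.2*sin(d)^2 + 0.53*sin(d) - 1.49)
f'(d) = -0.56*(-0.4*sin(d)*cos(d) - 0.53*cos(d))/(0.2*sin(d)^2 + 0.53*sin(d) - 1.49)^2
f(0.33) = 0.43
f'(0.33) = 0.21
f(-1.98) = 0.31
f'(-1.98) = -0.01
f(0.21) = 0.41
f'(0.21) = 0.18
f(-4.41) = 0.70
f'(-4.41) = -0.24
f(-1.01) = 0.31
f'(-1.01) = 0.02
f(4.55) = 0.31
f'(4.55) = -0.00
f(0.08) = 0.39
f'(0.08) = 0.15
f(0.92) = 0.59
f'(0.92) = 0.32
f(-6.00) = 0.42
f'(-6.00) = 0.20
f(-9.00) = 0.33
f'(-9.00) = -0.07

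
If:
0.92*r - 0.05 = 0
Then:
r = 0.05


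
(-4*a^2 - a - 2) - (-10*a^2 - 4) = 6*a^2 - a + 2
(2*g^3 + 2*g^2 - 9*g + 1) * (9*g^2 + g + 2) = 18*g^5 + 20*g^4 - 75*g^3 + 4*g^2 - 17*g + 2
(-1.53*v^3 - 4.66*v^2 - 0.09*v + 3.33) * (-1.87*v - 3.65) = 2.8611*v^4 + 14.2987*v^3 + 17.1773*v^2 - 5.8986*v - 12.1545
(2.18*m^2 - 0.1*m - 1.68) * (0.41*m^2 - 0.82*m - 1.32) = 0.8938*m^4 - 1.8286*m^3 - 3.4844*m^2 + 1.5096*m + 2.2176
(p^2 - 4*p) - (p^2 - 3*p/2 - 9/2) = 9/2 - 5*p/2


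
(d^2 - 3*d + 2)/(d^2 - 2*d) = (d - 1)/d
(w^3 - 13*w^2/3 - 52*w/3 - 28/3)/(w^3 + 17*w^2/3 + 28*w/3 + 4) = (w - 7)/(w + 3)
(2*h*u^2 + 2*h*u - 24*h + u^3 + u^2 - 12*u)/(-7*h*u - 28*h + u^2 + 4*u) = (2*h*u - 6*h + u^2 - 3*u)/(-7*h + u)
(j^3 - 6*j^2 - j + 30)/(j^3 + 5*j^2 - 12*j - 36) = (j - 5)/(j + 6)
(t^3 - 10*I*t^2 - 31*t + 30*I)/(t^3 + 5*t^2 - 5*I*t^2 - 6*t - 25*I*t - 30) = (t - 5*I)/(t + 5)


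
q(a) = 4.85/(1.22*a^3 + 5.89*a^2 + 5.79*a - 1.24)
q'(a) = 4.85*(-3.66*a^2 - 11.78*a - 5.79)/(1.22*a^3 + 5.89*a^2 + 5.79*a - 1.24)^2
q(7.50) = 0.01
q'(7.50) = -0.00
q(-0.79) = -1.77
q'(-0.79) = 0.80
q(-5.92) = -0.06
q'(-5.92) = -0.05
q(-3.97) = -0.63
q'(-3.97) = -1.36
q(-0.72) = -1.73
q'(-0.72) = 0.49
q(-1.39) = -4.09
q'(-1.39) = 12.14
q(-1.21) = -2.72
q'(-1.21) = 4.73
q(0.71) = 0.77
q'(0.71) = -1.97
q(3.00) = 0.05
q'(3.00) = -0.03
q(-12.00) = -0.00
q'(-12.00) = -0.00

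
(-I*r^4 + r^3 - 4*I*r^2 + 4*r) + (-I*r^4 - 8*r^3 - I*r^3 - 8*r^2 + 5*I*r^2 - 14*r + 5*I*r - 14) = -2*I*r^4 - 7*r^3 - I*r^3 - 8*r^2 + I*r^2 - 10*r + 5*I*r - 14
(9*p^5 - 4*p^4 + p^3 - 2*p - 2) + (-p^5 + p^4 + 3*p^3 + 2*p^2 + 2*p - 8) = 8*p^5 - 3*p^4 + 4*p^3 + 2*p^2 - 10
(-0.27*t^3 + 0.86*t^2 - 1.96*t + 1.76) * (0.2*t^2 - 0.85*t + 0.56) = -0.054*t^5 + 0.4015*t^4 - 1.2742*t^3 + 2.4996*t^2 - 2.5936*t + 0.9856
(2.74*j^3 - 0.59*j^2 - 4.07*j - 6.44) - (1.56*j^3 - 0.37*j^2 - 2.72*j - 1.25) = 1.18*j^3 - 0.22*j^2 - 1.35*j - 5.19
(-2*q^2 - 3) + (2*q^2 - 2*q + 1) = -2*q - 2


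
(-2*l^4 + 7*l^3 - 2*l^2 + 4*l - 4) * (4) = -8*l^4 + 28*l^3 - 8*l^2 + 16*l - 16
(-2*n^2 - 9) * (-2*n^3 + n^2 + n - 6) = 4*n^5 - 2*n^4 + 16*n^3 + 3*n^2 - 9*n + 54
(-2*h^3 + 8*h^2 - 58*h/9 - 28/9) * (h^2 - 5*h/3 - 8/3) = -2*h^5 + 34*h^4/3 - 130*h^3/9 - 370*h^2/27 + 604*h/27 + 224/27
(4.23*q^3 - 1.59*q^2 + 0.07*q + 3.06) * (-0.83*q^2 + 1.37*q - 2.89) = -3.5109*q^5 + 7.1148*q^4 - 14.4611*q^3 + 2.1512*q^2 + 3.9899*q - 8.8434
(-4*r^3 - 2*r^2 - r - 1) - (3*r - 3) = -4*r^3 - 2*r^2 - 4*r + 2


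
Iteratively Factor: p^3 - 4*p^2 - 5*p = (p)*(p^2 - 4*p - 5) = p*(p - 5)*(p + 1)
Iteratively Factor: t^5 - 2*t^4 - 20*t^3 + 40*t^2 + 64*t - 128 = (t + 2)*(t^4 - 4*t^3 - 12*t^2 + 64*t - 64) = (t - 4)*(t + 2)*(t^3 - 12*t + 16) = (t - 4)*(t - 2)*(t + 2)*(t^2 + 2*t - 8) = (t - 4)*(t - 2)^2*(t + 2)*(t + 4)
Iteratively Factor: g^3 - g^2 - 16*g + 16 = (g - 1)*(g^2 - 16) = (g - 1)*(g + 4)*(g - 4)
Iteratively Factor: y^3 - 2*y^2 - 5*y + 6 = (y - 3)*(y^2 + y - 2) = (y - 3)*(y + 2)*(y - 1)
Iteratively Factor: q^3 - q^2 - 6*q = (q + 2)*(q^2 - 3*q) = q*(q + 2)*(q - 3)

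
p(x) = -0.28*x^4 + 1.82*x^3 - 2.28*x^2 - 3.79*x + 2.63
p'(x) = -1.12*x^3 + 5.46*x^2 - 4.56*x - 3.79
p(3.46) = -2.52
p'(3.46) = -0.60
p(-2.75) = -58.05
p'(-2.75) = 73.33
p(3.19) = -2.58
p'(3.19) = 0.87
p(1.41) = -3.25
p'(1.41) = -2.50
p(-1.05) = 1.65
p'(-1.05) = 8.31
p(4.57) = -10.73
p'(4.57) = -17.49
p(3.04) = -2.74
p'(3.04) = 1.34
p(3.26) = -2.53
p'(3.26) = 0.57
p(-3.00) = -78.34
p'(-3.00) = 89.27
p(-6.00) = -812.71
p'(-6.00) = 462.05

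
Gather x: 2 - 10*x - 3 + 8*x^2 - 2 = 8*x^2 - 10*x - 3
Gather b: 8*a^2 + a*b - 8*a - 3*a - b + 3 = 8*a^2 - 11*a + b*(a - 1) + 3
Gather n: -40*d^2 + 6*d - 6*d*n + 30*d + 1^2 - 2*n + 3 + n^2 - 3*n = -40*d^2 + 36*d + n^2 + n*(-6*d - 5) + 4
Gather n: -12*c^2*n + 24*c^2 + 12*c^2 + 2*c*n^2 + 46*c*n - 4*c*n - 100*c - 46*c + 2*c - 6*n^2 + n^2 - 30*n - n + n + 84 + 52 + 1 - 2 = 36*c^2 - 144*c + n^2*(2*c - 5) + n*(-12*c^2 + 42*c - 30) + 135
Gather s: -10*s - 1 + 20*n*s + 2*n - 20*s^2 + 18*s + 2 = 2*n - 20*s^2 + s*(20*n + 8) + 1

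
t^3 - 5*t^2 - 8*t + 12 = (t - 6)*(t - 1)*(t + 2)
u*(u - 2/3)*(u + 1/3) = u^3 - u^2/3 - 2*u/9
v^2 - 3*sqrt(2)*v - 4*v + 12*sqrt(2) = (v - 4)*(v - 3*sqrt(2))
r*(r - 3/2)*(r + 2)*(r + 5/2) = r^4 + 3*r^3 - 7*r^2/4 - 15*r/2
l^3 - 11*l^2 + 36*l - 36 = (l - 6)*(l - 3)*(l - 2)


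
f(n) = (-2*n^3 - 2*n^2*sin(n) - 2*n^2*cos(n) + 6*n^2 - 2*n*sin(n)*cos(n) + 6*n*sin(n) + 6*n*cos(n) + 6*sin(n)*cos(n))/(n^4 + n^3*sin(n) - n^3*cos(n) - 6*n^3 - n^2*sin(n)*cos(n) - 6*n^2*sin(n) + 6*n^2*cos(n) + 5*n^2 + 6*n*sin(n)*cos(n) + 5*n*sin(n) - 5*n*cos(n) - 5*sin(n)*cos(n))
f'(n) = (-2*n^3 - 2*n^2*sin(n) - 2*n^2*cos(n) + 6*n^2 - 2*n*sin(n)*cos(n) + 6*n*sin(n) + 6*n*cos(n) + 6*sin(n)*cos(n))*(-n^3*sin(n) - n^3*cos(n) - 4*n^3 - n^2*sin(n)^2 + 3*n^2*sin(n) + n^2*cos(n)^2 + 9*n^2*cos(n) + 18*n^2 + 6*n*sin(n)^2 + 2*n*sin(n)*cos(n) + 7*n*sin(n) - 6*n*cos(n)^2 - 17*n*cos(n) - 10*n - 5*sin(n)^2 - 6*sin(n)*cos(n) - 5*sin(n) + 5*cos(n)^2 + 5*cos(n))/(n^4 + n^3*sin(n) - n^3*cos(n) - 6*n^3 - n^2*sin(n)*cos(n) - 6*n^2*sin(n) + 6*n^2*cos(n) + 5*n^2 + 6*n*sin(n)*cos(n) + 5*n*sin(n) - 5*n*cos(n) - 5*sin(n)*cos(n))^2 + (2*n^2*sin(n) - 2*n^2*cos(n) - 6*n^2 + 2*n*sin(n)^2 - 10*n*sin(n) - 2*n*cos(n)^2 + 2*n*cos(n) + 12*n - 6*sin(n)^2 - 2*sin(n)*cos(n) + 6*sin(n) + 6*cos(n)^2 + 6*cos(n))/(n^4 + n^3*sin(n) - n^3*cos(n) - 6*n^3 - n^2*sin(n)*cos(n) - 6*n^2*sin(n) + 6*n^2*cos(n) + 5*n^2 + 6*n*sin(n)*cos(n) + 5*n*sin(n) - 5*n*cos(n) - 5*sin(n)*cos(n))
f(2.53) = -0.13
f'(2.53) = 0.33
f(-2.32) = 0.80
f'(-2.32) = -0.13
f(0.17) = -2.00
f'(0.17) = -6.42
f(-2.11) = 0.76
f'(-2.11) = -0.27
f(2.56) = -0.12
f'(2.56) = 0.32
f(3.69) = 0.24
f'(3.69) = 0.56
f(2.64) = -0.09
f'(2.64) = 0.29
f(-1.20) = 0.33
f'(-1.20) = -0.62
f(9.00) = -0.31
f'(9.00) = 0.09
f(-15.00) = 0.12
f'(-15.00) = 0.00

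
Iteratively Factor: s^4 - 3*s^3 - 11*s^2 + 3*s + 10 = (s + 2)*(s^3 - 5*s^2 - s + 5) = (s - 1)*(s + 2)*(s^2 - 4*s - 5) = (s - 1)*(s + 1)*(s + 2)*(s - 5)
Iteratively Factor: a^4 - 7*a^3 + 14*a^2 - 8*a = (a - 4)*(a^3 - 3*a^2 + 2*a) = (a - 4)*(a - 1)*(a^2 - 2*a) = (a - 4)*(a - 2)*(a - 1)*(a)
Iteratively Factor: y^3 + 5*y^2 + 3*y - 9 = (y + 3)*(y^2 + 2*y - 3) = (y + 3)^2*(y - 1)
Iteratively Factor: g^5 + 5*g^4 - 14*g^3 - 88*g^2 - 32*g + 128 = (g + 4)*(g^4 + g^3 - 18*g^2 - 16*g + 32) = (g - 1)*(g + 4)*(g^3 + 2*g^2 - 16*g - 32) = (g - 4)*(g - 1)*(g + 4)*(g^2 + 6*g + 8) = (g - 4)*(g - 1)*(g + 4)^2*(g + 2)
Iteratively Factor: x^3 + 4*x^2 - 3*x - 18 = (x + 3)*(x^2 + x - 6) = (x + 3)^2*(x - 2)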